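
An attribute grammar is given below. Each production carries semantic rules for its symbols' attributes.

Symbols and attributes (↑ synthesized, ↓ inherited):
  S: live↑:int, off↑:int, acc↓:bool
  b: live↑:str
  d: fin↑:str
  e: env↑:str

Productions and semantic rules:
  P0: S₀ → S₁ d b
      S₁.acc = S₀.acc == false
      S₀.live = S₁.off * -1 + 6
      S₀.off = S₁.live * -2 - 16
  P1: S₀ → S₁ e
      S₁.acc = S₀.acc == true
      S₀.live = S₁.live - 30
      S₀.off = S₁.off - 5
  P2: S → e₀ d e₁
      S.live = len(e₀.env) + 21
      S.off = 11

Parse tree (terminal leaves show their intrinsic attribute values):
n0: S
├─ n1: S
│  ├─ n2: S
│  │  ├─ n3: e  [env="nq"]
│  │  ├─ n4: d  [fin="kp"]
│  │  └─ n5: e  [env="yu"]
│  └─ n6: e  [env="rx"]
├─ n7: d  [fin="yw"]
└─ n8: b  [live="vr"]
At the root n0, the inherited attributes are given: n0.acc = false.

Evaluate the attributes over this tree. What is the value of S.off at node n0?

-2

1. n0.acc = false  [given at root]
2. n1.acc = true  [S₀.acc == false]
3. n2.acc = true  [S₀.acc == true]
4. n3.env = "nq"  [terminal]
5. n4.fin = "kp"  [terminal]
6. n5.env = "yu"  [terminal]
7. n2.live = 23  [len(e₀.env) + 21]
8. n2.off = 11  [11]
9. n6.env = "rx"  [terminal]
10. n1.live = -7  [S₁.live - 30]
11. n1.off = 6  [S₁.off - 5]
12. n7.fin = "yw"  [terminal]
13. n8.live = "vr"  [terminal]
14. n0.live = 0  [S₁.off * -1 + 6]
15. n0.off = -2  [S₁.live * -2 - 16]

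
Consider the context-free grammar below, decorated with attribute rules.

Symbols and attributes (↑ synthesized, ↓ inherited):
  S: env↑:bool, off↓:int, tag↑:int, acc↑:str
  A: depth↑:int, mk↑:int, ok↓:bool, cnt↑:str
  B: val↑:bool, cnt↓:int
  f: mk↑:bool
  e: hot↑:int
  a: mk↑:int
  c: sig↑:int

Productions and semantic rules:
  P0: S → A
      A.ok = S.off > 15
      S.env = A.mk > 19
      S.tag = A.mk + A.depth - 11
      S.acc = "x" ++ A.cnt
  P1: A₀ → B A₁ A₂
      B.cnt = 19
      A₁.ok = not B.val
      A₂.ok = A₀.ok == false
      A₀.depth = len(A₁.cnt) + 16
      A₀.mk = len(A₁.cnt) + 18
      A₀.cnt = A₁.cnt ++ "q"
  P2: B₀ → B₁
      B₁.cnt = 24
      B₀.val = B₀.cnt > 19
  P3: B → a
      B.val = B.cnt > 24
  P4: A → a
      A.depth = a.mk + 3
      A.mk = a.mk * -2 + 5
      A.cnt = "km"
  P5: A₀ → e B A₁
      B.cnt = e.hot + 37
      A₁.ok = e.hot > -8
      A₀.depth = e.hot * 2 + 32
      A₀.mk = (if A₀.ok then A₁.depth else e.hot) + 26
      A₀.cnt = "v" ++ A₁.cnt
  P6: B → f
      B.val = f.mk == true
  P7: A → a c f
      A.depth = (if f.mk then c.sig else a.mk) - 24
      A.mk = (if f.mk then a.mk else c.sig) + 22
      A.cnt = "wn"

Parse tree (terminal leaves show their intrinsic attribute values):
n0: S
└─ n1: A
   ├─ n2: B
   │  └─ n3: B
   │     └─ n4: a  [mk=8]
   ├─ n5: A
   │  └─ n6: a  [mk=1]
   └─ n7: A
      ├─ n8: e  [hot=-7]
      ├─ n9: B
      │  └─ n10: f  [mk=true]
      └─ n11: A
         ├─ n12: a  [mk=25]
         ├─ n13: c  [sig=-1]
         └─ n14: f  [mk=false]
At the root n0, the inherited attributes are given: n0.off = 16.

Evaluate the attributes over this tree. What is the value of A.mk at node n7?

19

1. n0.off = 16  [given at root]
2. n1.ok = true  [S.off > 15]
3. n2.cnt = 19  [19]
4. n3.cnt = 24  [24]
5. n4.mk = 8  [terminal]
6. n3.val = false  [B.cnt > 24]
7. n2.val = false  [B₀.cnt > 19]
8. n5.ok = true  [not B.val]
9. n6.mk = 1  [terminal]
10. n5.depth = 4  [a.mk + 3]
11. n5.mk = 3  [a.mk * -2 + 5]
12. n5.cnt = "km"  ["km"]
13. n7.ok = false  [A₀.ok == false]
14. n8.hot = -7  [terminal]
15. n9.cnt = 30  [e.hot + 37]
16. n10.mk = true  [terminal]
17. n9.val = true  [f.mk == true]
18. n11.ok = true  [e.hot > -8]
19. n12.mk = 25  [terminal]
20. n13.sig = -1  [terminal]
21. n14.mk = false  [terminal]
22. n11.depth = 1  [(if f.mk then c.sig else a.mk) - 24]
23. n11.mk = 21  [(if f.mk then a.mk else c.sig) + 22]
24. n11.cnt = "wn"  ["wn"]
25. n7.depth = 18  [e.hot * 2 + 32]
26. n7.mk = 19  [(if A₀.ok then A₁.depth else e.hot) + 26]
27. n7.cnt = "vwn"  ["v" ++ A₁.cnt]
28. n1.depth = 18  [len(A₁.cnt) + 16]
29. n1.mk = 20  [len(A₁.cnt) + 18]
30. n1.cnt = "kmq"  [A₁.cnt ++ "q"]
31. n0.env = true  [A.mk > 19]
32. n0.tag = 27  [A.mk + A.depth - 11]
33. n0.acc = "xkmq"  ["x" ++ A.cnt]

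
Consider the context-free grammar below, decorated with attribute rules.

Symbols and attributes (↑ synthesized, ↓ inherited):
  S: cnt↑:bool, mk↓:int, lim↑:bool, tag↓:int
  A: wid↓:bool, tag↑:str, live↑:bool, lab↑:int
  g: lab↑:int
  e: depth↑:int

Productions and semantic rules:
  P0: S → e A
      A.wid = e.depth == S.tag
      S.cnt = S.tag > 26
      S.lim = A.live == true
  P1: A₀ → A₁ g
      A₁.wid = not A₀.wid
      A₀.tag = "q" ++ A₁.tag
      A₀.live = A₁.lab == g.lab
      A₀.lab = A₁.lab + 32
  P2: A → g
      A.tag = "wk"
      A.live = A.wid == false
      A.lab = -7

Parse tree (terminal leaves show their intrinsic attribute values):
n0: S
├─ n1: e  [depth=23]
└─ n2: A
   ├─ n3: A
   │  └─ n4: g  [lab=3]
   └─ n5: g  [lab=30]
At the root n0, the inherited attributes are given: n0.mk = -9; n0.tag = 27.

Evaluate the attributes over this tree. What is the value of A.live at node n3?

1. n0.mk = -9  [given at root]
2. n0.tag = 27  [given at root]
3. n1.depth = 23  [terminal]
4. n2.wid = false  [e.depth == S.tag]
5. n3.wid = true  [not A₀.wid]
6. n4.lab = 3  [terminal]
7. n3.tag = "wk"  ["wk"]
8. n3.live = false  [A.wid == false]
9. n3.lab = -7  [-7]
10. n5.lab = 30  [terminal]
11. n2.tag = "qwk"  ["q" ++ A₁.tag]
12. n2.live = false  [A₁.lab == g.lab]
13. n2.lab = 25  [A₁.lab + 32]
14. n0.cnt = true  [S.tag > 26]
15. n0.lim = false  [A.live == true]

false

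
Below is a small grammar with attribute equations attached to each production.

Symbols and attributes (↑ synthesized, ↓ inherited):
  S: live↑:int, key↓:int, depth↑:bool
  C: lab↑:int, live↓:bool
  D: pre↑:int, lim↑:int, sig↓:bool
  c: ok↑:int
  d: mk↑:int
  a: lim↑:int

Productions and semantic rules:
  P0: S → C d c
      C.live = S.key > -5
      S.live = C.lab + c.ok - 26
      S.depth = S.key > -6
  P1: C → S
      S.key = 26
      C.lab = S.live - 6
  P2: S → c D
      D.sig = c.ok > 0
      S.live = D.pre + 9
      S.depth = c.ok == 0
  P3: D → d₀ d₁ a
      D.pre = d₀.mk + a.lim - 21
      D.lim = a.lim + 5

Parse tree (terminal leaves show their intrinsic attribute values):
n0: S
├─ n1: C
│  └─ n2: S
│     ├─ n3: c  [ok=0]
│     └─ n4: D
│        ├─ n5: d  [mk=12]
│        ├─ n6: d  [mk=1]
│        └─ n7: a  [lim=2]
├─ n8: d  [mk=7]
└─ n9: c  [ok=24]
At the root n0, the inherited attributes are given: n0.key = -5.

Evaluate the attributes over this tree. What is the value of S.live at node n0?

1. n0.key = -5  [given at root]
2. n1.live = false  [S.key > -5]
3. n2.key = 26  [26]
4. n3.ok = 0  [terminal]
5. n4.sig = false  [c.ok > 0]
6. n5.mk = 12  [terminal]
7. n6.mk = 1  [terminal]
8. n7.lim = 2  [terminal]
9. n4.pre = -7  [d₀.mk + a.lim - 21]
10. n4.lim = 7  [a.lim + 5]
11. n2.live = 2  [D.pre + 9]
12. n2.depth = true  [c.ok == 0]
13. n1.lab = -4  [S.live - 6]
14. n8.mk = 7  [terminal]
15. n9.ok = 24  [terminal]
16. n0.live = -6  [C.lab + c.ok - 26]
17. n0.depth = true  [S.key > -6]

-6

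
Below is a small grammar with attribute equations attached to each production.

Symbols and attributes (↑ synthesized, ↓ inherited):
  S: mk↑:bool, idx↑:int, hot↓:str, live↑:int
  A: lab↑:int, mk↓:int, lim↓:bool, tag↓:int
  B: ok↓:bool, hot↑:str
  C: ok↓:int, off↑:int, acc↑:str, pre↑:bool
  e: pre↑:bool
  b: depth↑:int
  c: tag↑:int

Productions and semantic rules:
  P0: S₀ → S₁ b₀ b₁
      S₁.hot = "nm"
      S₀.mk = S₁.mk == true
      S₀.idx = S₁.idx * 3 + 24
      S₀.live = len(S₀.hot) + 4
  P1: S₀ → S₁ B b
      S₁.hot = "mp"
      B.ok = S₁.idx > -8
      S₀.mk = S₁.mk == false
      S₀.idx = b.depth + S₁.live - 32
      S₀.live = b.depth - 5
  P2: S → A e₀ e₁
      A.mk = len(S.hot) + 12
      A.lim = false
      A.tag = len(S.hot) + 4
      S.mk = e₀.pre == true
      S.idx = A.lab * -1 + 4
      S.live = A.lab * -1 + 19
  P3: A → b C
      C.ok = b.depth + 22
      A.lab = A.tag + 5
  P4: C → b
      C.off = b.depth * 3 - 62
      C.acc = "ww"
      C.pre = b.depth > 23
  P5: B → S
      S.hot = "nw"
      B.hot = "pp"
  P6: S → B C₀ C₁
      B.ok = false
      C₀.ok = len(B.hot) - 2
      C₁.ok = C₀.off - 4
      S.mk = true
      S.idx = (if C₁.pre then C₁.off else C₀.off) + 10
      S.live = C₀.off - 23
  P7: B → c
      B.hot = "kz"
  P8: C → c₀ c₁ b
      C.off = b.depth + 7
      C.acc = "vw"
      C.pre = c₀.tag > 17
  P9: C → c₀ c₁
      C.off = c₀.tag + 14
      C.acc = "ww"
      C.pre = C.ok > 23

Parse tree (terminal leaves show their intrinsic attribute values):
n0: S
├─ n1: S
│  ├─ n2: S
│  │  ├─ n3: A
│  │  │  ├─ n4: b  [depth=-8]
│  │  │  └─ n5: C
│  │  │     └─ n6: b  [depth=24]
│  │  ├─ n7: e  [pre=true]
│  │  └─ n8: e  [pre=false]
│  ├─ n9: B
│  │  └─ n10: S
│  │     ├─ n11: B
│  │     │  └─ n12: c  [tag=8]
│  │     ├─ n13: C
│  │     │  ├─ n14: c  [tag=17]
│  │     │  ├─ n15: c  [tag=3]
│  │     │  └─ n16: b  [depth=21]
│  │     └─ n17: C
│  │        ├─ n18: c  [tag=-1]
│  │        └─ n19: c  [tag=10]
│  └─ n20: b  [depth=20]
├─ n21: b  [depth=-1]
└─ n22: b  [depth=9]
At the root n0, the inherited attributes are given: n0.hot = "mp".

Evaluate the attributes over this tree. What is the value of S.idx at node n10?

1. n0.hot = "mp"  [given at root]
2. n1.hot = "nm"  ["nm"]
3. n2.hot = "mp"  ["mp"]
4. n3.mk = 14  [len(S.hot) + 12]
5. n3.lim = false  [false]
6. n3.tag = 6  [len(S.hot) + 4]
7. n4.depth = -8  [terminal]
8. n5.ok = 14  [b.depth + 22]
9. n6.depth = 24  [terminal]
10. n5.off = 10  [b.depth * 3 - 62]
11. n5.acc = "ww"  ["ww"]
12. n5.pre = true  [b.depth > 23]
13. n3.lab = 11  [A.tag + 5]
14. n7.pre = true  [terminal]
15. n8.pre = false  [terminal]
16. n2.mk = true  [e₀.pre == true]
17. n2.idx = -7  [A.lab * -1 + 4]
18. n2.live = 8  [A.lab * -1 + 19]
19. n9.ok = true  [S₁.idx > -8]
20. n10.hot = "nw"  ["nw"]
21. n11.ok = false  [false]
22. n12.tag = 8  [terminal]
23. n11.hot = "kz"  ["kz"]
24. n13.ok = 0  [len(B.hot) - 2]
25. n14.tag = 17  [terminal]
26. n15.tag = 3  [terminal]
27. n16.depth = 21  [terminal]
28. n13.off = 28  [b.depth + 7]
29. n13.acc = "vw"  ["vw"]
30. n13.pre = false  [c₀.tag > 17]
31. n17.ok = 24  [C₀.off - 4]
32. n18.tag = -1  [terminal]
33. n19.tag = 10  [terminal]
34. n17.off = 13  [c₀.tag + 14]
35. n17.acc = "ww"  ["ww"]
36. n17.pre = true  [C.ok > 23]
37. n10.mk = true  [true]
38. n10.idx = 23  [(if C₁.pre then C₁.off else C₀.off) + 10]
39. n10.live = 5  [C₀.off - 23]
40. n9.hot = "pp"  ["pp"]
41. n20.depth = 20  [terminal]
42. n1.mk = false  [S₁.mk == false]
43. n1.idx = -4  [b.depth + S₁.live - 32]
44. n1.live = 15  [b.depth - 5]
45. n21.depth = -1  [terminal]
46. n22.depth = 9  [terminal]
47. n0.mk = false  [S₁.mk == true]
48. n0.idx = 12  [S₁.idx * 3 + 24]
49. n0.live = 6  [len(S₀.hot) + 4]

23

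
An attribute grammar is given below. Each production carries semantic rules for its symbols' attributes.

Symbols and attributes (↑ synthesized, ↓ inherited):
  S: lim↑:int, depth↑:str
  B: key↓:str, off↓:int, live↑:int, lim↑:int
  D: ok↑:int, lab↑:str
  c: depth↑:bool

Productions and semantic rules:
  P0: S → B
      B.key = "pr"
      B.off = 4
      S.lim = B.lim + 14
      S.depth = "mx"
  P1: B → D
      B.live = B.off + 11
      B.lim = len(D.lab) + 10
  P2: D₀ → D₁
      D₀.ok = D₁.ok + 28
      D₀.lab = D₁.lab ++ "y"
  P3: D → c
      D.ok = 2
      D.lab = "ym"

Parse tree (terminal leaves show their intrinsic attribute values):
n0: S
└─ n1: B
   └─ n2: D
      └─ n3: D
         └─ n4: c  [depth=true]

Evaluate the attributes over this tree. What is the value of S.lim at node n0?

27

1. n1.key = "pr"  ["pr"]
2. n1.off = 4  [4]
3. n4.depth = true  [terminal]
4. n3.ok = 2  [2]
5. n3.lab = "ym"  ["ym"]
6. n2.ok = 30  [D₁.ok + 28]
7. n2.lab = "ymy"  [D₁.lab ++ "y"]
8. n1.live = 15  [B.off + 11]
9. n1.lim = 13  [len(D.lab) + 10]
10. n0.lim = 27  [B.lim + 14]
11. n0.depth = "mx"  ["mx"]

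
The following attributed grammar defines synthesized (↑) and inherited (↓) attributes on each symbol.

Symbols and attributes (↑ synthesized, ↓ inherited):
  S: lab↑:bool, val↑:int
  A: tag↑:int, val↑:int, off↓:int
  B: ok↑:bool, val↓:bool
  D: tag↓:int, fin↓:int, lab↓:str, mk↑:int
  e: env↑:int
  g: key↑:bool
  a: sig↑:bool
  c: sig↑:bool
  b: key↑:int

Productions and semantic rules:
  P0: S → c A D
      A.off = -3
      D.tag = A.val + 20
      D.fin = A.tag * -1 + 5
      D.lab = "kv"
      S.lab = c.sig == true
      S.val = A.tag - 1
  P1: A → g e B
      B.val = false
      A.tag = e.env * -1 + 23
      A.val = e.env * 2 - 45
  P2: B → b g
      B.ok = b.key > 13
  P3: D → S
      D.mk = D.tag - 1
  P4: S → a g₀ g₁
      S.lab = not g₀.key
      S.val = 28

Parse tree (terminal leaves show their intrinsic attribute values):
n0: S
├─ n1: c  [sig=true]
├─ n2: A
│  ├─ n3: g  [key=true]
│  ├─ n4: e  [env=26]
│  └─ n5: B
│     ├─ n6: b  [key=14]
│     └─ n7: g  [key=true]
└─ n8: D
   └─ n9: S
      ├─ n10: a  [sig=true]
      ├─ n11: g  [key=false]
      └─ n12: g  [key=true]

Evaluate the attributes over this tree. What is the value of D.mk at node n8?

26

1. n1.sig = true  [terminal]
2. n2.off = -3  [-3]
3. n3.key = true  [terminal]
4. n4.env = 26  [terminal]
5. n5.val = false  [false]
6. n6.key = 14  [terminal]
7. n7.key = true  [terminal]
8. n5.ok = true  [b.key > 13]
9. n2.tag = -3  [e.env * -1 + 23]
10. n2.val = 7  [e.env * 2 - 45]
11. n8.tag = 27  [A.val + 20]
12. n8.fin = 8  [A.tag * -1 + 5]
13. n8.lab = "kv"  ["kv"]
14. n10.sig = true  [terminal]
15. n11.key = false  [terminal]
16. n12.key = true  [terminal]
17. n9.lab = true  [not g₀.key]
18. n9.val = 28  [28]
19. n8.mk = 26  [D.tag - 1]
20. n0.lab = true  [c.sig == true]
21. n0.val = -4  [A.tag - 1]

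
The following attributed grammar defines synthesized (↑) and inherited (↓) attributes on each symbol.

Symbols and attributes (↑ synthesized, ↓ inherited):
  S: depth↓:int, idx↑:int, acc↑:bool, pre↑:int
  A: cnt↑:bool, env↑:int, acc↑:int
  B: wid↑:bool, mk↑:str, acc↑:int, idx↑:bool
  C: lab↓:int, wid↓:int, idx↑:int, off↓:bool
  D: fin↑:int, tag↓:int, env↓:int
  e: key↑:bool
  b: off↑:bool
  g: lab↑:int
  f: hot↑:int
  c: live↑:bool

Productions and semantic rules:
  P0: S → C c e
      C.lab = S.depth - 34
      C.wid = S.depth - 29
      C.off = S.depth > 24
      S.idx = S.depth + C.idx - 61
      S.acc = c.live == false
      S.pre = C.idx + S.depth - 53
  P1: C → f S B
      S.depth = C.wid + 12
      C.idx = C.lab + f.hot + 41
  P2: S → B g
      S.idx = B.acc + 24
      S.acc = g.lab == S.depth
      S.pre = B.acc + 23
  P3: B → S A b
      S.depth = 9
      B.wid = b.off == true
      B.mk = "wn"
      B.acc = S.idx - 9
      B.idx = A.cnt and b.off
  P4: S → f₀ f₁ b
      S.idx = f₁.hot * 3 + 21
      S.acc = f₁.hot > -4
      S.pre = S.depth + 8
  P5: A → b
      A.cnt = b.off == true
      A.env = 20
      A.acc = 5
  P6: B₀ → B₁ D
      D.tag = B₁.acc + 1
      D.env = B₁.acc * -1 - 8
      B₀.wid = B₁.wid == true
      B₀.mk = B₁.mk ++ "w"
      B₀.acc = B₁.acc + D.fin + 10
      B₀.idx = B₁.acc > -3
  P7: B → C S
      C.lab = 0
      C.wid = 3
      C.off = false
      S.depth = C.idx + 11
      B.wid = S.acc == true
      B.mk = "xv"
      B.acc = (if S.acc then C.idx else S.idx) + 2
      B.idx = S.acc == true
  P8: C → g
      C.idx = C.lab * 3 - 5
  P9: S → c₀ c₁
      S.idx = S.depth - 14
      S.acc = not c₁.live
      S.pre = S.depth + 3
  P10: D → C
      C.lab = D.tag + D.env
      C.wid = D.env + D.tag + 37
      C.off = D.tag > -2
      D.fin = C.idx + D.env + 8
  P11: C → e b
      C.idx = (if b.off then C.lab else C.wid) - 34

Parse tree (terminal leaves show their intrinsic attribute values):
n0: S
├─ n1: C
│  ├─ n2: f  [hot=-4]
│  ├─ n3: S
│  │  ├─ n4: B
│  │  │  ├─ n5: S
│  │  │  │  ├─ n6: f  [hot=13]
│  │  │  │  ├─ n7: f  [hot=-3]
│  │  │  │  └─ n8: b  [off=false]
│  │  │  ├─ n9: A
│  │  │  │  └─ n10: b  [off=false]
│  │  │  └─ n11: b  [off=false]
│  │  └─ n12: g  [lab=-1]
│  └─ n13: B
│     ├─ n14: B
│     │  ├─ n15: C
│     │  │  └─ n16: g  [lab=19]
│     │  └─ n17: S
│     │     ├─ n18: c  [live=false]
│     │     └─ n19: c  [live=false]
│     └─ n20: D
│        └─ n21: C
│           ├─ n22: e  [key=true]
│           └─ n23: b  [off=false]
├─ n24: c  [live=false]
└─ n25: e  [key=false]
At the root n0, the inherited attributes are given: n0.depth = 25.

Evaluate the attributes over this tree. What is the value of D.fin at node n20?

1. n0.depth = 25  [given at root]
2. n1.lab = -9  [S.depth - 34]
3. n1.wid = -4  [S.depth - 29]
4. n1.off = true  [S.depth > 24]
5. n2.hot = -4  [terminal]
6. n3.depth = 8  [C.wid + 12]
7. n5.depth = 9  [9]
8. n6.hot = 13  [terminal]
9. n7.hot = -3  [terminal]
10. n8.off = false  [terminal]
11. n5.idx = 12  [f₁.hot * 3 + 21]
12. n5.acc = true  [f₁.hot > -4]
13. n5.pre = 17  [S.depth + 8]
14. n10.off = false  [terminal]
15. n9.cnt = false  [b.off == true]
16. n9.env = 20  [20]
17. n9.acc = 5  [5]
18. n11.off = false  [terminal]
19. n4.wid = false  [b.off == true]
20. n4.mk = "wn"  ["wn"]
21. n4.acc = 3  [S.idx - 9]
22. n4.idx = false  [A.cnt and b.off]
23. n12.lab = -1  [terminal]
24. n3.idx = 27  [B.acc + 24]
25. n3.acc = false  [g.lab == S.depth]
26. n3.pre = 26  [B.acc + 23]
27. n15.lab = 0  [0]
28. n15.wid = 3  [3]
29. n15.off = false  [false]
30. n16.lab = 19  [terminal]
31. n15.idx = -5  [C.lab * 3 - 5]
32. n17.depth = 6  [C.idx + 11]
33. n18.live = false  [terminal]
34. n19.live = false  [terminal]
35. n17.idx = -8  [S.depth - 14]
36. n17.acc = true  [not c₁.live]
37. n17.pre = 9  [S.depth + 3]
38. n14.wid = true  [S.acc == true]
39. n14.mk = "xv"  ["xv"]
40. n14.acc = -3  [(if S.acc then C.idx else S.idx) + 2]
41. n14.idx = true  [S.acc == true]
42. n20.tag = -2  [B₁.acc + 1]
43. n20.env = -5  [B₁.acc * -1 - 8]
44. n21.lab = -7  [D.tag + D.env]
45. n21.wid = 30  [D.env + D.tag + 37]
46. n21.off = false  [D.tag > -2]
47. n22.key = true  [terminal]
48. n23.off = false  [terminal]
49. n21.idx = -4  [(if b.off then C.lab else C.wid) - 34]
50. n20.fin = -1  [C.idx + D.env + 8]
51. n13.wid = true  [B₁.wid == true]
52. n13.mk = "xvw"  [B₁.mk ++ "w"]
53. n13.acc = 6  [B₁.acc + D.fin + 10]
54. n13.idx = false  [B₁.acc > -3]
55. n1.idx = 28  [C.lab + f.hot + 41]
56. n24.live = false  [terminal]
57. n25.key = false  [terminal]
58. n0.idx = -8  [S.depth + C.idx - 61]
59. n0.acc = true  [c.live == false]
60. n0.pre = 0  [C.idx + S.depth - 53]

-1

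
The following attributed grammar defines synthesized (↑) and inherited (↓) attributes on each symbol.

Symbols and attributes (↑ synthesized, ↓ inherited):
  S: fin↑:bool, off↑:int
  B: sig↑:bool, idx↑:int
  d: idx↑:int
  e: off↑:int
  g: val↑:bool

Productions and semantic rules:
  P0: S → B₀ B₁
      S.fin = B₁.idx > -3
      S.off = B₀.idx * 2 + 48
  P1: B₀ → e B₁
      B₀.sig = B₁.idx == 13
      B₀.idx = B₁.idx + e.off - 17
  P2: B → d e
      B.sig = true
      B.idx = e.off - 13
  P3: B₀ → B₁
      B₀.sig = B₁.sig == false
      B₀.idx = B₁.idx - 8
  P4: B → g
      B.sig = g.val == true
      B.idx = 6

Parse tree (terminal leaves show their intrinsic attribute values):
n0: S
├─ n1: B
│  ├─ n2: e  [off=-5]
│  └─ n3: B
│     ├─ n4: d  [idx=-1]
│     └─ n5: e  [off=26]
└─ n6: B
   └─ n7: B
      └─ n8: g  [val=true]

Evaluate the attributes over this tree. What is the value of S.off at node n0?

1. n2.off = -5  [terminal]
2. n4.idx = -1  [terminal]
3. n5.off = 26  [terminal]
4. n3.sig = true  [true]
5. n3.idx = 13  [e.off - 13]
6. n1.sig = true  [B₁.idx == 13]
7. n1.idx = -9  [B₁.idx + e.off - 17]
8. n8.val = true  [terminal]
9. n7.sig = true  [g.val == true]
10. n7.idx = 6  [6]
11. n6.sig = false  [B₁.sig == false]
12. n6.idx = -2  [B₁.idx - 8]
13. n0.fin = true  [B₁.idx > -3]
14. n0.off = 30  [B₀.idx * 2 + 48]

30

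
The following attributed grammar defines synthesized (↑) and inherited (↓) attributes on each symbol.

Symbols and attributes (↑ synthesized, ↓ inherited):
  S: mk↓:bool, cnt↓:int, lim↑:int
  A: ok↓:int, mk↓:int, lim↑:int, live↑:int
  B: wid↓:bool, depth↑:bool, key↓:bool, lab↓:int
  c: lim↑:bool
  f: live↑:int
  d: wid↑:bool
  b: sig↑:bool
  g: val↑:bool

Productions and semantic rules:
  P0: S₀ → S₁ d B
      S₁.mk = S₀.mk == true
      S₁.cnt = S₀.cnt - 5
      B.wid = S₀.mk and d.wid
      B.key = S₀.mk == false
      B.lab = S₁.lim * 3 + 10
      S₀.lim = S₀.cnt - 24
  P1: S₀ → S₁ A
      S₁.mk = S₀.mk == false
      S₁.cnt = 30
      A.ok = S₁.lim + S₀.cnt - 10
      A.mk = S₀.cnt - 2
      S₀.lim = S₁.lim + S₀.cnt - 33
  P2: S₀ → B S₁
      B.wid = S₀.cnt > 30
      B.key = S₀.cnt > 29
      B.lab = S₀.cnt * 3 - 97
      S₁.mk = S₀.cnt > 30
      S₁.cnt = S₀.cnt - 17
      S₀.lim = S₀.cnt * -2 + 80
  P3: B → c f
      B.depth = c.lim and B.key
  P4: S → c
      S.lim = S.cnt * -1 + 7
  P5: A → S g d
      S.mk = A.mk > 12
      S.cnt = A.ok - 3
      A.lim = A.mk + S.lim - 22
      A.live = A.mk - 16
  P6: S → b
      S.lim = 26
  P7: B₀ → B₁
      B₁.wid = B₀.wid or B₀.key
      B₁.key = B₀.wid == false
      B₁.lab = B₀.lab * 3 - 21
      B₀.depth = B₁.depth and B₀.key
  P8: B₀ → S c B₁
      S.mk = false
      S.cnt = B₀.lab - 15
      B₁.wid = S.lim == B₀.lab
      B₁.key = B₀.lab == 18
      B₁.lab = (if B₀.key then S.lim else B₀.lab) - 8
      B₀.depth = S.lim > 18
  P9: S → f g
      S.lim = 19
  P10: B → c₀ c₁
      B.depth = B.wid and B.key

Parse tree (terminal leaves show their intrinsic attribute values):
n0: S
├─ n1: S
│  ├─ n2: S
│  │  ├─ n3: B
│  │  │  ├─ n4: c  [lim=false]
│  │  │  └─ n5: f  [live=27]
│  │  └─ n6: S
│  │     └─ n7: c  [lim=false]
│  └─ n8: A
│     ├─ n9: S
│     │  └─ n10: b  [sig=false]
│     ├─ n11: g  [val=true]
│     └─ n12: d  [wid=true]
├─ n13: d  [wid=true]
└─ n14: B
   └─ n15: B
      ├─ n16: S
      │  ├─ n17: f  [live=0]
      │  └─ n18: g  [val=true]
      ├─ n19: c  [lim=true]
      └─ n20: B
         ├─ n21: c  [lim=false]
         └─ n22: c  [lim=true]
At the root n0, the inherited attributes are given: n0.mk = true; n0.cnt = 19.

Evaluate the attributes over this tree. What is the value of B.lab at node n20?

10

1. n0.mk = true  [given at root]
2. n0.cnt = 19  [given at root]
3. n1.mk = true  [S₀.mk == true]
4. n1.cnt = 14  [S₀.cnt - 5]
5. n2.mk = false  [S₀.mk == false]
6. n2.cnt = 30  [30]
7. n3.wid = false  [S₀.cnt > 30]
8. n3.key = true  [S₀.cnt > 29]
9. n3.lab = -7  [S₀.cnt * 3 - 97]
10. n4.lim = false  [terminal]
11. n5.live = 27  [terminal]
12. n3.depth = false  [c.lim and B.key]
13. n6.mk = false  [S₀.cnt > 30]
14. n6.cnt = 13  [S₀.cnt - 17]
15. n7.lim = false  [terminal]
16. n6.lim = -6  [S.cnt * -1 + 7]
17. n2.lim = 20  [S₀.cnt * -2 + 80]
18. n8.ok = 24  [S₁.lim + S₀.cnt - 10]
19. n8.mk = 12  [S₀.cnt - 2]
20. n9.mk = false  [A.mk > 12]
21. n9.cnt = 21  [A.ok - 3]
22. n10.sig = false  [terminal]
23. n9.lim = 26  [26]
24. n11.val = true  [terminal]
25. n12.wid = true  [terminal]
26. n8.lim = 16  [A.mk + S.lim - 22]
27. n8.live = -4  [A.mk - 16]
28. n1.lim = 1  [S₁.lim + S₀.cnt - 33]
29. n13.wid = true  [terminal]
30. n14.wid = true  [S₀.mk and d.wid]
31. n14.key = false  [S₀.mk == false]
32. n14.lab = 13  [S₁.lim * 3 + 10]
33. n15.wid = true  [B₀.wid or B₀.key]
34. n15.key = false  [B₀.wid == false]
35. n15.lab = 18  [B₀.lab * 3 - 21]
36. n16.mk = false  [false]
37. n16.cnt = 3  [B₀.lab - 15]
38. n17.live = 0  [terminal]
39. n18.val = true  [terminal]
40. n16.lim = 19  [19]
41. n19.lim = true  [terminal]
42. n20.wid = false  [S.lim == B₀.lab]
43. n20.key = true  [B₀.lab == 18]
44. n20.lab = 10  [(if B₀.key then S.lim else B₀.lab) - 8]
45. n21.lim = false  [terminal]
46. n22.lim = true  [terminal]
47. n20.depth = false  [B.wid and B.key]
48. n15.depth = true  [S.lim > 18]
49. n14.depth = false  [B₁.depth and B₀.key]
50. n0.lim = -5  [S₀.cnt - 24]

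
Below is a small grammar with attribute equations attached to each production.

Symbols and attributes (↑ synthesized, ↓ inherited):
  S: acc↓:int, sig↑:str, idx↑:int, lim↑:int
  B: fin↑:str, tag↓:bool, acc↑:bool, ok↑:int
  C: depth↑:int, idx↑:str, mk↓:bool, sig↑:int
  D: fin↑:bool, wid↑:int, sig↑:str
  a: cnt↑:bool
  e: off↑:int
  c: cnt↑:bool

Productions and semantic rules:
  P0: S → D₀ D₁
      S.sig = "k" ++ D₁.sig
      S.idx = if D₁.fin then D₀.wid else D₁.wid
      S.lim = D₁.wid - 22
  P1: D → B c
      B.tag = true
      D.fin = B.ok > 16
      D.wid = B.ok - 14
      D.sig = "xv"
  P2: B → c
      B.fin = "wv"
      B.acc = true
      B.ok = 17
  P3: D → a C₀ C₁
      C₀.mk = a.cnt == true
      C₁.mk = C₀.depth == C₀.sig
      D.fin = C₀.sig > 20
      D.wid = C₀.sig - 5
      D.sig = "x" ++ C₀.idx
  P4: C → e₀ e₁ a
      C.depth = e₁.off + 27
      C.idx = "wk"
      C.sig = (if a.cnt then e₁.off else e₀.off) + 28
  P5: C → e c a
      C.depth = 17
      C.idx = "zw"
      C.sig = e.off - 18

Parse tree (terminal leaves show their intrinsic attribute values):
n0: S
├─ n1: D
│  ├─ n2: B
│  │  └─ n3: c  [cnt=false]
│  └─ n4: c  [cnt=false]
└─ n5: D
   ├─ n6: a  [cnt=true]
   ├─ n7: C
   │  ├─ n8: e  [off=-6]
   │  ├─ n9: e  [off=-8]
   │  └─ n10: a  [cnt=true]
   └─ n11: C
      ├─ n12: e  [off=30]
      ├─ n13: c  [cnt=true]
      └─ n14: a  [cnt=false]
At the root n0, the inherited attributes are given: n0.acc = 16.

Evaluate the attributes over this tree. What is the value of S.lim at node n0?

1. n0.acc = 16  [given at root]
2. n2.tag = true  [true]
3. n3.cnt = false  [terminal]
4. n2.fin = "wv"  ["wv"]
5. n2.acc = true  [true]
6. n2.ok = 17  [17]
7. n4.cnt = false  [terminal]
8. n1.fin = true  [B.ok > 16]
9. n1.wid = 3  [B.ok - 14]
10. n1.sig = "xv"  ["xv"]
11. n6.cnt = true  [terminal]
12. n7.mk = true  [a.cnt == true]
13. n8.off = -6  [terminal]
14. n9.off = -8  [terminal]
15. n10.cnt = true  [terminal]
16. n7.depth = 19  [e₁.off + 27]
17. n7.idx = "wk"  ["wk"]
18. n7.sig = 20  [(if a.cnt then e₁.off else e₀.off) + 28]
19. n11.mk = false  [C₀.depth == C₀.sig]
20. n12.off = 30  [terminal]
21. n13.cnt = true  [terminal]
22. n14.cnt = false  [terminal]
23. n11.depth = 17  [17]
24. n11.idx = "zw"  ["zw"]
25. n11.sig = 12  [e.off - 18]
26. n5.fin = false  [C₀.sig > 20]
27. n5.wid = 15  [C₀.sig - 5]
28. n5.sig = "xwk"  ["x" ++ C₀.idx]
29. n0.sig = "kxwk"  ["k" ++ D₁.sig]
30. n0.idx = 15  [if D₁.fin then D₀.wid else D₁.wid]
31. n0.lim = -7  [D₁.wid - 22]

-7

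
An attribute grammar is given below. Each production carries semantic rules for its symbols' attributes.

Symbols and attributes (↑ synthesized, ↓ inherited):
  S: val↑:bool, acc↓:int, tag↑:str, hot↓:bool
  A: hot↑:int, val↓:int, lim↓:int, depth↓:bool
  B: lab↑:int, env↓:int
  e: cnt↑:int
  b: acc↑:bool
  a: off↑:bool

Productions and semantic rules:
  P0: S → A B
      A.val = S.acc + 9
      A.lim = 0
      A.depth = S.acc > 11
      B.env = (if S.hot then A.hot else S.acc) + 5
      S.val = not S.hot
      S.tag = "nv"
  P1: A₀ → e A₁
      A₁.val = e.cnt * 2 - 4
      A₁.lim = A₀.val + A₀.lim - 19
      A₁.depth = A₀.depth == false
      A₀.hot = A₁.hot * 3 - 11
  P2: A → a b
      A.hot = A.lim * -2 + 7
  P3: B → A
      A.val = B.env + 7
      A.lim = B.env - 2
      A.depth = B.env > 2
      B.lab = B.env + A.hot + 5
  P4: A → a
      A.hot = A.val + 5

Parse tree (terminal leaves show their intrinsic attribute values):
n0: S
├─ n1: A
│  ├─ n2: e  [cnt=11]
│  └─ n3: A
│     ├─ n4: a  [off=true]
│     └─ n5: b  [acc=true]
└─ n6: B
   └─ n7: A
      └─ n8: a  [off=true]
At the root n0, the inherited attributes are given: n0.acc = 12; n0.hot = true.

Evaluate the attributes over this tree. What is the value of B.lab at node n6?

23

1. n0.acc = 12  [given at root]
2. n0.hot = true  [given at root]
3. n1.val = 21  [S.acc + 9]
4. n1.lim = 0  [0]
5. n1.depth = true  [S.acc > 11]
6. n2.cnt = 11  [terminal]
7. n3.val = 18  [e.cnt * 2 - 4]
8. n3.lim = 2  [A₀.val + A₀.lim - 19]
9. n3.depth = false  [A₀.depth == false]
10. n4.off = true  [terminal]
11. n5.acc = true  [terminal]
12. n3.hot = 3  [A.lim * -2 + 7]
13. n1.hot = -2  [A₁.hot * 3 - 11]
14. n6.env = 3  [(if S.hot then A.hot else S.acc) + 5]
15. n7.val = 10  [B.env + 7]
16. n7.lim = 1  [B.env - 2]
17. n7.depth = true  [B.env > 2]
18. n8.off = true  [terminal]
19. n7.hot = 15  [A.val + 5]
20. n6.lab = 23  [B.env + A.hot + 5]
21. n0.val = false  [not S.hot]
22. n0.tag = "nv"  ["nv"]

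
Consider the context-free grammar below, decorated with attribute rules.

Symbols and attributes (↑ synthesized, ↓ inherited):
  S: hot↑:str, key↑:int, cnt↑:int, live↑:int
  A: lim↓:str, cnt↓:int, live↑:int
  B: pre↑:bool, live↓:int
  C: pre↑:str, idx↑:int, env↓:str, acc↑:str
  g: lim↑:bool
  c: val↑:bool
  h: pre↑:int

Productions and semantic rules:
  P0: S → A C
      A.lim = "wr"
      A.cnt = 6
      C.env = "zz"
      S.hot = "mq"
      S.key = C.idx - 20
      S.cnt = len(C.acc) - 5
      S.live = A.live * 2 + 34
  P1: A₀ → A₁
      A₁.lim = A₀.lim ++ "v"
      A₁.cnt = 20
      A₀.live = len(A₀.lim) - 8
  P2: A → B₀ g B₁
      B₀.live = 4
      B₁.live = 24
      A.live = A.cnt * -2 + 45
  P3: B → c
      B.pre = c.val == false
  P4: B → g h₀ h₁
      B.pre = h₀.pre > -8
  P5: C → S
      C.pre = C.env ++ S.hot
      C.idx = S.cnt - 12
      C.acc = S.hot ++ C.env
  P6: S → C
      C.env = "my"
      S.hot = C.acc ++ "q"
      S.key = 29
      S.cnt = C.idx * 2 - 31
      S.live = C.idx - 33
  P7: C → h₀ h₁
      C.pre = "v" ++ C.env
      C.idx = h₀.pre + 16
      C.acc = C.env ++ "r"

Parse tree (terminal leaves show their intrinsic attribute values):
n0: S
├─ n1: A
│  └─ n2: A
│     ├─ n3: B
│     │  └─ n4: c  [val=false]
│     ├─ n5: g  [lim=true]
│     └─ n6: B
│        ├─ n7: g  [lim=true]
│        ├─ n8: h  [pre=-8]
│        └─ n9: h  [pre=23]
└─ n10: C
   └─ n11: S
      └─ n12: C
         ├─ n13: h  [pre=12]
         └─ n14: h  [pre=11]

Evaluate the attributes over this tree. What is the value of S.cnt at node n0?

1

1. n1.lim = "wr"  ["wr"]
2. n1.cnt = 6  [6]
3. n2.lim = "wrv"  [A₀.lim ++ "v"]
4. n2.cnt = 20  [20]
5. n3.live = 4  [4]
6. n4.val = false  [terminal]
7. n3.pre = true  [c.val == false]
8. n5.lim = true  [terminal]
9. n6.live = 24  [24]
10. n7.lim = true  [terminal]
11. n8.pre = -8  [terminal]
12. n9.pre = 23  [terminal]
13. n6.pre = false  [h₀.pre > -8]
14. n2.live = 5  [A.cnt * -2 + 45]
15. n1.live = -6  [len(A₀.lim) - 8]
16. n10.env = "zz"  ["zz"]
17. n12.env = "my"  ["my"]
18. n13.pre = 12  [terminal]
19. n14.pre = 11  [terminal]
20. n12.pre = "vmy"  ["v" ++ C.env]
21. n12.idx = 28  [h₀.pre + 16]
22. n12.acc = "myr"  [C.env ++ "r"]
23. n11.hot = "myrq"  [C.acc ++ "q"]
24. n11.key = 29  [29]
25. n11.cnt = 25  [C.idx * 2 - 31]
26. n11.live = -5  [C.idx - 33]
27. n10.pre = "zzmyrq"  [C.env ++ S.hot]
28. n10.idx = 13  [S.cnt - 12]
29. n10.acc = "myrqzz"  [S.hot ++ C.env]
30. n0.hot = "mq"  ["mq"]
31. n0.key = -7  [C.idx - 20]
32. n0.cnt = 1  [len(C.acc) - 5]
33. n0.live = 22  [A.live * 2 + 34]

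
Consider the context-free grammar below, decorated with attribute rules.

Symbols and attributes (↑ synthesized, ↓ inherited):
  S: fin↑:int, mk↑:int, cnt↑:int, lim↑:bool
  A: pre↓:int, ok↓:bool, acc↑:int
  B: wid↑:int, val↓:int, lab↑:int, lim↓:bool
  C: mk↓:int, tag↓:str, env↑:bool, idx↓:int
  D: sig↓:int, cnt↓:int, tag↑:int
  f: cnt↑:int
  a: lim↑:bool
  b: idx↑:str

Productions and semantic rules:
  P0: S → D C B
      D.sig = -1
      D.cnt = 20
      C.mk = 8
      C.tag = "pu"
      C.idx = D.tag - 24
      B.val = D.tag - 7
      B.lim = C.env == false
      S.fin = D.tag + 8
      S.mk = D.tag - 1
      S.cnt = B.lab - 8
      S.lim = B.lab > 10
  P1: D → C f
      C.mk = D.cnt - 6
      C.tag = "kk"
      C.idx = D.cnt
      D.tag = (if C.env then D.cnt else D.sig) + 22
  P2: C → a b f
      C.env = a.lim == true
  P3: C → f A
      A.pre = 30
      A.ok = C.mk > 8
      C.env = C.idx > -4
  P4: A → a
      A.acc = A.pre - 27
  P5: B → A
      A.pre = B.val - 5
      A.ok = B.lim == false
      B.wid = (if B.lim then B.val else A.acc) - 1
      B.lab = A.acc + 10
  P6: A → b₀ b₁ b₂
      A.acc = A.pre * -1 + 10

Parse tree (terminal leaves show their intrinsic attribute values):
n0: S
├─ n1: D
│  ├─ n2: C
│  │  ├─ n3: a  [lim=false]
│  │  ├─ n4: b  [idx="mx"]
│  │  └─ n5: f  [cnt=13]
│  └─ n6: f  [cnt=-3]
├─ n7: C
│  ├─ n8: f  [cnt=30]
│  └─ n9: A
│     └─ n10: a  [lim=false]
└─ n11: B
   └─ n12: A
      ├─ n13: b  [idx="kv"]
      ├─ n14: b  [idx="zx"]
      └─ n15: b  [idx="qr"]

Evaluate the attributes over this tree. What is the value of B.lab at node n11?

11

1. n1.sig = -1  [-1]
2. n1.cnt = 20  [20]
3. n2.mk = 14  [D.cnt - 6]
4. n2.tag = "kk"  ["kk"]
5. n2.idx = 20  [D.cnt]
6. n3.lim = false  [terminal]
7. n4.idx = "mx"  [terminal]
8. n5.cnt = 13  [terminal]
9. n2.env = false  [a.lim == true]
10. n6.cnt = -3  [terminal]
11. n1.tag = 21  [(if C.env then D.cnt else D.sig) + 22]
12. n7.mk = 8  [8]
13. n7.tag = "pu"  ["pu"]
14. n7.idx = -3  [D.tag - 24]
15. n8.cnt = 30  [terminal]
16. n9.pre = 30  [30]
17. n9.ok = false  [C.mk > 8]
18. n10.lim = false  [terminal]
19. n9.acc = 3  [A.pre - 27]
20. n7.env = true  [C.idx > -4]
21. n11.val = 14  [D.tag - 7]
22. n11.lim = false  [C.env == false]
23. n12.pre = 9  [B.val - 5]
24. n12.ok = true  [B.lim == false]
25. n13.idx = "kv"  [terminal]
26. n14.idx = "zx"  [terminal]
27. n15.idx = "qr"  [terminal]
28. n12.acc = 1  [A.pre * -1 + 10]
29. n11.wid = 0  [(if B.lim then B.val else A.acc) - 1]
30. n11.lab = 11  [A.acc + 10]
31. n0.fin = 29  [D.tag + 8]
32. n0.mk = 20  [D.tag - 1]
33. n0.cnt = 3  [B.lab - 8]
34. n0.lim = true  [B.lab > 10]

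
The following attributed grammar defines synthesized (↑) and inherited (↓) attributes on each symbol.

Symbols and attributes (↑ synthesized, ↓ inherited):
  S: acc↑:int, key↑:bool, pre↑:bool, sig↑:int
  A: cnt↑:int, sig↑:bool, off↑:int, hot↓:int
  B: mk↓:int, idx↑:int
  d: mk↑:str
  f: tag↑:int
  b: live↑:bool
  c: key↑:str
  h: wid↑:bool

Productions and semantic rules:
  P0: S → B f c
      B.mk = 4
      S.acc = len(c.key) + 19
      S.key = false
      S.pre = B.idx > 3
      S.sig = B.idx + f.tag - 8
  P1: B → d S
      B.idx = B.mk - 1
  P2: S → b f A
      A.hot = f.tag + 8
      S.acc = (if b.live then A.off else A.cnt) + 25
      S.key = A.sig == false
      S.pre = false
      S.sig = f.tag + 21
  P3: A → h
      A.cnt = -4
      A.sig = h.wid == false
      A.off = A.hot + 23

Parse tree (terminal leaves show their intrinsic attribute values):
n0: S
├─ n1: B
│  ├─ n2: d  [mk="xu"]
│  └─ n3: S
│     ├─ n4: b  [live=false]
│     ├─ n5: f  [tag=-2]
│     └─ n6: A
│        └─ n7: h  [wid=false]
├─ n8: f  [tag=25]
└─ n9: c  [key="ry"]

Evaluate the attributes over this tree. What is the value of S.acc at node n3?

21

1. n1.mk = 4  [4]
2. n2.mk = "xu"  [terminal]
3. n4.live = false  [terminal]
4. n5.tag = -2  [terminal]
5. n6.hot = 6  [f.tag + 8]
6. n7.wid = false  [terminal]
7. n6.cnt = -4  [-4]
8. n6.sig = true  [h.wid == false]
9. n6.off = 29  [A.hot + 23]
10. n3.acc = 21  [(if b.live then A.off else A.cnt) + 25]
11. n3.key = false  [A.sig == false]
12. n3.pre = false  [false]
13. n3.sig = 19  [f.tag + 21]
14. n1.idx = 3  [B.mk - 1]
15. n8.tag = 25  [terminal]
16. n9.key = "ry"  [terminal]
17. n0.acc = 21  [len(c.key) + 19]
18. n0.key = false  [false]
19. n0.pre = false  [B.idx > 3]
20. n0.sig = 20  [B.idx + f.tag - 8]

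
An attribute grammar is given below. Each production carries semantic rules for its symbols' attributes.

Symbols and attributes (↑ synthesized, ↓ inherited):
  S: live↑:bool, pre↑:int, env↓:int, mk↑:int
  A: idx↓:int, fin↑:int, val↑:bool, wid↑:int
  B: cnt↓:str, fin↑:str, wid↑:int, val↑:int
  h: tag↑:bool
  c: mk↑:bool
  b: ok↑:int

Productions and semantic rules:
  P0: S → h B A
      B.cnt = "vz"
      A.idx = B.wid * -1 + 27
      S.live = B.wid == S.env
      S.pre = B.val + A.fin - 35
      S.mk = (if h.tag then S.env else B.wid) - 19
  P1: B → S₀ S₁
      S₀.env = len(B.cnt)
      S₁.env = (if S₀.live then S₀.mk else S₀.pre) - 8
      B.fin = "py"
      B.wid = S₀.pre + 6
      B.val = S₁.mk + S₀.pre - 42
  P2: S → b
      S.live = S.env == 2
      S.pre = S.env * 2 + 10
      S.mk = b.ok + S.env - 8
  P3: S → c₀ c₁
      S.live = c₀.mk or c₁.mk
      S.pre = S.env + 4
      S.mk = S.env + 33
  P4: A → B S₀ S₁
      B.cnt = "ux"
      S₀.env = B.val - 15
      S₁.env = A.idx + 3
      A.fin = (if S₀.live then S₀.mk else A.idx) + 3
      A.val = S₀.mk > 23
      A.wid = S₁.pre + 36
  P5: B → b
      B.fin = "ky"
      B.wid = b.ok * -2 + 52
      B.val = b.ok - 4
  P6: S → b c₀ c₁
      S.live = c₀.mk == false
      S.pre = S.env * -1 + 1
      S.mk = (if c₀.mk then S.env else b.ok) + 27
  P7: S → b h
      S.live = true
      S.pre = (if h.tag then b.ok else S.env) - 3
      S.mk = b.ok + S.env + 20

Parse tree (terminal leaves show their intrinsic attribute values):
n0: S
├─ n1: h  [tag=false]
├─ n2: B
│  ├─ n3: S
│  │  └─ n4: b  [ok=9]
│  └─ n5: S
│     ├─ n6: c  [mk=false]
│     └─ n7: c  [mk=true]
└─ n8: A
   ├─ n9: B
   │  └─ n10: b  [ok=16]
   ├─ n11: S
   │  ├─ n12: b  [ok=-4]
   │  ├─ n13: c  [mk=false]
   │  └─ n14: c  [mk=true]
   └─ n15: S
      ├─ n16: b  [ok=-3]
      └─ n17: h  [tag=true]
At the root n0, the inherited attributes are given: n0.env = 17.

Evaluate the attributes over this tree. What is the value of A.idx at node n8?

7

1. n0.env = 17  [given at root]
2. n1.tag = false  [terminal]
3. n2.cnt = "vz"  ["vz"]
4. n3.env = 2  [len(B.cnt)]
5. n4.ok = 9  [terminal]
6. n3.live = true  [S.env == 2]
7. n3.pre = 14  [S.env * 2 + 10]
8. n3.mk = 3  [b.ok + S.env - 8]
9. n5.env = -5  [(if S₀.live then S₀.mk else S₀.pre) - 8]
10. n6.mk = false  [terminal]
11. n7.mk = true  [terminal]
12. n5.live = true  [c₀.mk or c₁.mk]
13. n5.pre = -1  [S.env + 4]
14. n5.mk = 28  [S.env + 33]
15. n2.fin = "py"  ["py"]
16. n2.wid = 20  [S₀.pre + 6]
17. n2.val = 0  [S₁.mk + S₀.pre - 42]
18. n8.idx = 7  [B.wid * -1 + 27]
19. n9.cnt = "ux"  ["ux"]
20. n10.ok = 16  [terminal]
21. n9.fin = "ky"  ["ky"]
22. n9.wid = 20  [b.ok * -2 + 52]
23. n9.val = 12  [b.ok - 4]
24. n11.env = -3  [B.val - 15]
25. n12.ok = -4  [terminal]
26. n13.mk = false  [terminal]
27. n14.mk = true  [terminal]
28. n11.live = true  [c₀.mk == false]
29. n11.pre = 4  [S.env * -1 + 1]
30. n11.mk = 23  [(if c₀.mk then S.env else b.ok) + 27]
31. n15.env = 10  [A.idx + 3]
32. n16.ok = -3  [terminal]
33. n17.tag = true  [terminal]
34. n15.live = true  [true]
35. n15.pre = -6  [(if h.tag then b.ok else S.env) - 3]
36. n15.mk = 27  [b.ok + S.env + 20]
37. n8.fin = 26  [(if S₀.live then S₀.mk else A.idx) + 3]
38. n8.val = false  [S₀.mk > 23]
39. n8.wid = 30  [S₁.pre + 36]
40. n0.live = false  [B.wid == S.env]
41. n0.pre = -9  [B.val + A.fin - 35]
42. n0.mk = 1  [(if h.tag then S.env else B.wid) - 19]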